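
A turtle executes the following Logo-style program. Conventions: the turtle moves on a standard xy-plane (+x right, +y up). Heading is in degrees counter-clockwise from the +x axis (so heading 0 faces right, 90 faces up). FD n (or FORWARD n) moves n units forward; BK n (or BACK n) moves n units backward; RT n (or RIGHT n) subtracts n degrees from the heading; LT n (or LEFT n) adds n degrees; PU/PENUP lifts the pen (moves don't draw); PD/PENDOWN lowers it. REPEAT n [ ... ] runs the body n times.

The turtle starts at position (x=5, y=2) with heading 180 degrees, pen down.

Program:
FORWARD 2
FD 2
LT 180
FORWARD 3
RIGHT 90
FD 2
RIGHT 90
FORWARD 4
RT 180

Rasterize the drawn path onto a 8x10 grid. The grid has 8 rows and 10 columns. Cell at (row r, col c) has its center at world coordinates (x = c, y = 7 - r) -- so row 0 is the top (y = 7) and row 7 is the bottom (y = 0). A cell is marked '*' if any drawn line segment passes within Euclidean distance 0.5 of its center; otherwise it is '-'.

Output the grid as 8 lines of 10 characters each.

Segment 0: (5,2) -> (3,2)
Segment 1: (3,2) -> (1,2)
Segment 2: (1,2) -> (4,2)
Segment 3: (4,2) -> (4,0)
Segment 4: (4,0) -> (-0,0)

Answer: ----------
----------
----------
----------
----------
-*****----
----*-----
*****-----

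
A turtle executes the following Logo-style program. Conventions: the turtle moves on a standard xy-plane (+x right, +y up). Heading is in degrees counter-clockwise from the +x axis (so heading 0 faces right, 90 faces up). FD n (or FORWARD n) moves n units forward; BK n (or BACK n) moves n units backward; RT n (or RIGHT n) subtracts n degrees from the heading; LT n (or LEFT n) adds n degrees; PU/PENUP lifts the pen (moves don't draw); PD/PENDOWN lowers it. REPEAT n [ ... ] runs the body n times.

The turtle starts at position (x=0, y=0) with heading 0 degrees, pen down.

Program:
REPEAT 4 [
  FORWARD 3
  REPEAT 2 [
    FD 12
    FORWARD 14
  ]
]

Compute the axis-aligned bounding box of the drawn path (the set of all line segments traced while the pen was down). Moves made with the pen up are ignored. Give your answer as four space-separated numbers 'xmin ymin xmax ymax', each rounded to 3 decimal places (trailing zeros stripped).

Answer: 0 0 220 0

Derivation:
Executing turtle program step by step:
Start: pos=(0,0), heading=0, pen down
REPEAT 4 [
  -- iteration 1/4 --
  FD 3: (0,0) -> (3,0) [heading=0, draw]
  REPEAT 2 [
    -- iteration 1/2 --
    FD 12: (3,0) -> (15,0) [heading=0, draw]
    FD 14: (15,0) -> (29,0) [heading=0, draw]
    -- iteration 2/2 --
    FD 12: (29,0) -> (41,0) [heading=0, draw]
    FD 14: (41,0) -> (55,0) [heading=0, draw]
  ]
  -- iteration 2/4 --
  FD 3: (55,0) -> (58,0) [heading=0, draw]
  REPEAT 2 [
    -- iteration 1/2 --
    FD 12: (58,0) -> (70,0) [heading=0, draw]
    FD 14: (70,0) -> (84,0) [heading=0, draw]
    -- iteration 2/2 --
    FD 12: (84,0) -> (96,0) [heading=0, draw]
    FD 14: (96,0) -> (110,0) [heading=0, draw]
  ]
  -- iteration 3/4 --
  FD 3: (110,0) -> (113,0) [heading=0, draw]
  REPEAT 2 [
    -- iteration 1/2 --
    FD 12: (113,0) -> (125,0) [heading=0, draw]
    FD 14: (125,0) -> (139,0) [heading=0, draw]
    -- iteration 2/2 --
    FD 12: (139,0) -> (151,0) [heading=0, draw]
    FD 14: (151,0) -> (165,0) [heading=0, draw]
  ]
  -- iteration 4/4 --
  FD 3: (165,0) -> (168,0) [heading=0, draw]
  REPEAT 2 [
    -- iteration 1/2 --
    FD 12: (168,0) -> (180,0) [heading=0, draw]
    FD 14: (180,0) -> (194,0) [heading=0, draw]
    -- iteration 2/2 --
    FD 12: (194,0) -> (206,0) [heading=0, draw]
    FD 14: (206,0) -> (220,0) [heading=0, draw]
  ]
]
Final: pos=(220,0), heading=0, 20 segment(s) drawn

Segment endpoints: x in {0, 3, 15, 29, 41, 55, 58, 70, 84, 96, 110, 113, 125, 139, 151, 165, 168, 180, 194, 206, 220}, y in {0}
xmin=0, ymin=0, xmax=220, ymax=0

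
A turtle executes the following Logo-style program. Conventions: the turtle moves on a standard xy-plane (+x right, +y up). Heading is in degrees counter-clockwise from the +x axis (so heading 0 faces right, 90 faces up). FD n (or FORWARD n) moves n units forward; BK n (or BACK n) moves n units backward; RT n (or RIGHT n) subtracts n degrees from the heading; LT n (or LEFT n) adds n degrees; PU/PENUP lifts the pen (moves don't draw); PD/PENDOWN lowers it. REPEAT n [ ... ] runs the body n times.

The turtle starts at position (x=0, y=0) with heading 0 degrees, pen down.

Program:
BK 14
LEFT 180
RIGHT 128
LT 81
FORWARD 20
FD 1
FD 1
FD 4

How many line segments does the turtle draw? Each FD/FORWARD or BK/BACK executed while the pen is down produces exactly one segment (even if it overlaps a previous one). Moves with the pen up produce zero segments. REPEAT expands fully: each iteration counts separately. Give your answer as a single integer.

Executing turtle program step by step:
Start: pos=(0,0), heading=0, pen down
BK 14: (0,0) -> (-14,0) [heading=0, draw]
LT 180: heading 0 -> 180
RT 128: heading 180 -> 52
LT 81: heading 52 -> 133
FD 20: (-14,0) -> (-27.64,14.627) [heading=133, draw]
FD 1: (-27.64,14.627) -> (-28.322,15.358) [heading=133, draw]
FD 1: (-28.322,15.358) -> (-29.004,16.09) [heading=133, draw]
FD 4: (-29.004,16.09) -> (-31.732,19.015) [heading=133, draw]
Final: pos=(-31.732,19.015), heading=133, 5 segment(s) drawn
Segments drawn: 5

Answer: 5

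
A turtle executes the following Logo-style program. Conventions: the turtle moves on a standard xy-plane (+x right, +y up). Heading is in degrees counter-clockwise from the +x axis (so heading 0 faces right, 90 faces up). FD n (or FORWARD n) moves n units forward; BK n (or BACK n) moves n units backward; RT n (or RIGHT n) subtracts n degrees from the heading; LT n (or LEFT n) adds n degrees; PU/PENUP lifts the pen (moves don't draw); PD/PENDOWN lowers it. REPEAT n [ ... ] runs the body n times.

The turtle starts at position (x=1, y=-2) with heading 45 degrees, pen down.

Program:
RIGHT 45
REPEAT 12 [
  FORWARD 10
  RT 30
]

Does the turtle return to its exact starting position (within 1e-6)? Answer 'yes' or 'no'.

Executing turtle program step by step:
Start: pos=(1,-2), heading=45, pen down
RT 45: heading 45 -> 0
REPEAT 12 [
  -- iteration 1/12 --
  FD 10: (1,-2) -> (11,-2) [heading=0, draw]
  RT 30: heading 0 -> 330
  -- iteration 2/12 --
  FD 10: (11,-2) -> (19.66,-7) [heading=330, draw]
  RT 30: heading 330 -> 300
  -- iteration 3/12 --
  FD 10: (19.66,-7) -> (24.66,-15.66) [heading=300, draw]
  RT 30: heading 300 -> 270
  -- iteration 4/12 --
  FD 10: (24.66,-15.66) -> (24.66,-25.66) [heading=270, draw]
  RT 30: heading 270 -> 240
  -- iteration 5/12 --
  FD 10: (24.66,-25.66) -> (19.66,-34.321) [heading=240, draw]
  RT 30: heading 240 -> 210
  -- iteration 6/12 --
  FD 10: (19.66,-34.321) -> (11,-39.321) [heading=210, draw]
  RT 30: heading 210 -> 180
  -- iteration 7/12 --
  FD 10: (11,-39.321) -> (1,-39.321) [heading=180, draw]
  RT 30: heading 180 -> 150
  -- iteration 8/12 --
  FD 10: (1,-39.321) -> (-7.66,-34.321) [heading=150, draw]
  RT 30: heading 150 -> 120
  -- iteration 9/12 --
  FD 10: (-7.66,-34.321) -> (-12.66,-25.66) [heading=120, draw]
  RT 30: heading 120 -> 90
  -- iteration 10/12 --
  FD 10: (-12.66,-25.66) -> (-12.66,-15.66) [heading=90, draw]
  RT 30: heading 90 -> 60
  -- iteration 11/12 --
  FD 10: (-12.66,-15.66) -> (-7.66,-7) [heading=60, draw]
  RT 30: heading 60 -> 30
  -- iteration 12/12 --
  FD 10: (-7.66,-7) -> (1,-2) [heading=30, draw]
  RT 30: heading 30 -> 0
]
Final: pos=(1,-2), heading=0, 12 segment(s) drawn

Start position: (1, -2)
Final position: (1, -2)
Distance = 0; < 1e-6 -> CLOSED

Answer: yes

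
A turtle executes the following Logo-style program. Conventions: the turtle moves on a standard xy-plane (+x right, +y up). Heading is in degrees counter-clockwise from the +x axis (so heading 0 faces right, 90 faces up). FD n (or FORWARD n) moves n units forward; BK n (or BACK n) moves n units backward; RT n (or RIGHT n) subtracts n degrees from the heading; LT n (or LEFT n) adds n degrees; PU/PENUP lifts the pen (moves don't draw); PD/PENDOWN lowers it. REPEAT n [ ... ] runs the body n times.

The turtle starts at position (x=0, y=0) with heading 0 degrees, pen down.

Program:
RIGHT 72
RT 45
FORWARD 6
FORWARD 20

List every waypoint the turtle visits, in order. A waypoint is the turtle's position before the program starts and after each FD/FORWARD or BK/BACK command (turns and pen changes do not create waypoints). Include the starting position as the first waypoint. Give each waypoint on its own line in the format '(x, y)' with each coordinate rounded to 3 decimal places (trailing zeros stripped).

Executing turtle program step by step:
Start: pos=(0,0), heading=0, pen down
RT 72: heading 0 -> 288
RT 45: heading 288 -> 243
FD 6: (0,0) -> (-2.724,-5.346) [heading=243, draw]
FD 20: (-2.724,-5.346) -> (-11.804,-23.166) [heading=243, draw]
Final: pos=(-11.804,-23.166), heading=243, 2 segment(s) drawn
Waypoints (3 total):
(0, 0)
(-2.724, -5.346)
(-11.804, -23.166)

Answer: (0, 0)
(-2.724, -5.346)
(-11.804, -23.166)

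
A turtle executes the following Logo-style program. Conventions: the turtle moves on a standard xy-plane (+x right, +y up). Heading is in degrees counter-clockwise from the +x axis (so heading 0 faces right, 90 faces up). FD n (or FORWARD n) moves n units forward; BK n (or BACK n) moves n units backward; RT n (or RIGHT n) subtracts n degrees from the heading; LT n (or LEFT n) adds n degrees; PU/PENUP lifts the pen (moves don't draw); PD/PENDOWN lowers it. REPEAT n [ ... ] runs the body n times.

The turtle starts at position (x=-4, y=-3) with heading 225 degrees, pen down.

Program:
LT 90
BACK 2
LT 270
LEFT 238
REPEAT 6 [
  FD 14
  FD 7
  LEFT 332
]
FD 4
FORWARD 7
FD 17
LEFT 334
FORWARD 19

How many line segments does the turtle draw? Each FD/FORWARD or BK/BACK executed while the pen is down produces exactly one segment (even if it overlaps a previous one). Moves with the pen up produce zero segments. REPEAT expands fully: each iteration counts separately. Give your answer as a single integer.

Executing turtle program step by step:
Start: pos=(-4,-3), heading=225, pen down
LT 90: heading 225 -> 315
BK 2: (-4,-3) -> (-5.414,-1.586) [heading=315, draw]
LT 270: heading 315 -> 225
LT 238: heading 225 -> 103
REPEAT 6 [
  -- iteration 1/6 --
  FD 14: (-5.414,-1.586) -> (-8.564,12.055) [heading=103, draw]
  FD 7: (-8.564,12.055) -> (-10.138,18.876) [heading=103, draw]
  LT 332: heading 103 -> 75
  -- iteration 2/6 --
  FD 14: (-10.138,18.876) -> (-6.515,32.399) [heading=75, draw]
  FD 7: (-6.515,32.399) -> (-4.703,39.16) [heading=75, draw]
  LT 332: heading 75 -> 47
  -- iteration 3/6 --
  FD 14: (-4.703,39.16) -> (4.845,49.399) [heading=47, draw]
  FD 7: (4.845,49.399) -> (9.619,54.519) [heading=47, draw]
  LT 332: heading 47 -> 19
  -- iteration 4/6 --
  FD 14: (9.619,54.519) -> (22.856,59.077) [heading=19, draw]
  FD 7: (22.856,59.077) -> (29.475,61.356) [heading=19, draw]
  LT 332: heading 19 -> 351
  -- iteration 5/6 --
  FD 14: (29.475,61.356) -> (43.303,59.166) [heading=351, draw]
  FD 7: (43.303,59.166) -> (50.216,58.071) [heading=351, draw]
  LT 332: heading 351 -> 323
  -- iteration 6/6 --
  FD 14: (50.216,58.071) -> (61.397,49.645) [heading=323, draw]
  FD 7: (61.397,49.645) -> (66.988,45.433) [heading=323, draw]
  LT 332: heading 323 -> 295
]
FD 4: (66.988,45.433) -> (68.678,41.807) [heading=295, draw]
FD 7: (68.678,41.807) -> (71.636,35.463) [heading=295, draw]
FD 17: (71.636,35.463) -> (78.821,20.056) [heading=295, draw]
LT 334: heading 295 -> 269
FD 19: (78.821,20.056) -> (78.489,1.059) [heading=269, draw]
Final: pos=(78.489,1.059), heading=269, 17 segment(s) drawn
Segments drawn: 17

Answer: 17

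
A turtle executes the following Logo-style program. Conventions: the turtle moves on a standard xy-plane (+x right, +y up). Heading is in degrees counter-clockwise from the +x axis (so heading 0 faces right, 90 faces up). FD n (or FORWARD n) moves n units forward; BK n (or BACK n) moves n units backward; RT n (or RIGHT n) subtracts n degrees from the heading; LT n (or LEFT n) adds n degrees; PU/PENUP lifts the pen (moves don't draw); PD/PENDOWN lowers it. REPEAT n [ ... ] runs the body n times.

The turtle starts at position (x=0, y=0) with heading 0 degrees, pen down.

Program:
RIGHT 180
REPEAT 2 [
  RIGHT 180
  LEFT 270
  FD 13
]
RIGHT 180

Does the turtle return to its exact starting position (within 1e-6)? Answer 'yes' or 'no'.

Answer: no

Derivation:
Executing turtle program step by step:
Start: pos=(0,0), heading=0, pen down
RT 180: heading 0 -> 180
REPEAT 2 [
  -- iteration 1/2 --
  RT 180: heading 180 -> 0
  LT 270: heading 0 -> 270
  FD 13: (0,0) -> (0,-13) [heading=270, draw]
  -- iteration 2/2 --
  RT 180: heading 270 -> 90
  LT 270: heading 90 -> 0
  FD 13: (0,-13) -> (13,-13) [heading=0, draw]
]
RT 180: heading 0 -> 180
Final: pos=(13,-13), heading=180, 2 segment(s) drawn

Start position: (0, 0)
Final position: (13, -13)
Distance = 18.385; >= 1e-6 -> NOT closed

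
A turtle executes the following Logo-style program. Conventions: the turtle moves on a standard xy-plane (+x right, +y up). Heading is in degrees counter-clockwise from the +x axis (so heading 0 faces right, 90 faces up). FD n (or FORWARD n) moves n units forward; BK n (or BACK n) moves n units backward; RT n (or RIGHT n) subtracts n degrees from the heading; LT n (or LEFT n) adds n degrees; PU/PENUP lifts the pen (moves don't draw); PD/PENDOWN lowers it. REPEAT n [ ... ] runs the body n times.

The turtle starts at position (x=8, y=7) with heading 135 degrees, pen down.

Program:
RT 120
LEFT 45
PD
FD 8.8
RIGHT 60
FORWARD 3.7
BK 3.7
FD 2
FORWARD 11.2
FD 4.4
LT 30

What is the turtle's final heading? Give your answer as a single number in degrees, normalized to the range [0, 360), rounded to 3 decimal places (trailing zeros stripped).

Answer: 30

Derivation:
Executing turtle program step by step:
Start: pos=(8,7), heading=135, pen down
RT 120: heading 135 -> 15
LT 45: heading 15 -> 60
PD: pen down
FD 8.8: (8,7) -> (12.4,14.621) [heading=60, draw]
RT 60: heading 60 -> 0
FD 3.7: (12.4,14.621) -> (16.1,14.621) [heading=0, draw]
BK 3.7: (16.1,14.621) -> (12.4,14.621) [heading=0, draw]
FD 2: (12.4,14.621) -> (14.4,14.621) [heading=0, draw]
FD 11.2: (14.4,14.621) -> (25.6,14.621) [heading=0, draw]
FD 4.4: (25.6,14.621) -> (30,14.621) [heading=0, draw]
LT 30: heading 0 -> 30
Final: pos=(30,14.621), heading=30, 6 segment(s) drawn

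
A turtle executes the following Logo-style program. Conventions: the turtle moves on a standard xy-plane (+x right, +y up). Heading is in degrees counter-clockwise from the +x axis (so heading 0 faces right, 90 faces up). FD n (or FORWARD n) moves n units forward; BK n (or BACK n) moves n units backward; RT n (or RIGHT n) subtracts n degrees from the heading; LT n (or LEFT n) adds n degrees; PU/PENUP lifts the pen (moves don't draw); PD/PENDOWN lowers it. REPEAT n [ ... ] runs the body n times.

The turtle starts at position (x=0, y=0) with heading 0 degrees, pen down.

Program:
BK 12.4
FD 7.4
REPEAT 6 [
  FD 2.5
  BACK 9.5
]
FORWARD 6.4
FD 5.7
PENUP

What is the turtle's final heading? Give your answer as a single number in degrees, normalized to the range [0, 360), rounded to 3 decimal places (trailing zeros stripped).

Executing turtle program step by step:
Start: pos=(0,0), heading=0, pen down
BK 12.4: (0,0) -> (-12.4,0) [heading=0, draw]
FD 7.4: (-12.4,0) -> (-5,0) [heading=0, draw]
REPEAT 6 [
  -- iteration 1/6 --
  FD 2.5: (-5,0) -> (-2.5,0) [heading=0, draw]
  BK 9.5: (-2.5,0) -> (-12,0) [heading=0, draw]
  -- iteration 2/6 --
  FD 2.5: (-12,0) -> (-9.5,0) [heading=0, draw]
  BK 9.5: (-9.5,0) -> (-19,0) [heading=0, draw]
  -- iteration 3/6 --
  FD 2.5: (-19,0) -> (-16.5,0) [heading=0, draw]
  BK 9.5: (-16.5,0) -> (-26,0) [heading=0, draw]
  -- iteration 4/6 --
  FD 2.5: (-26,0) -> (-23.5,0) [heading=0, draw]
  BK 9.5: (-23.5,0) -> (-33,0) [heading=0, draw]
  -- iteration 5/6 --
  FD 2.5: (-33,0) -> (-30.5,0) [heading=0, draw]
  BK 9.5: (-30.5,0) -> (-40,0) [heading=0, draw]
  -- iteration 6/6 --
  FD 2.5: (-40,0) -> (-37.5,0) [heading=0, draw]
  BK 9.5: (-37.5,0) -> (-47,0) [heading=0, draw]
]
FD 6.4: (-47,0) -> (-40.6,0) [heading=0, draw]
FD 5.7: (-40.6,0) -> (-34.9,0) [heading=0, draw]
PU: pen up
Final: pos=(-34.9,0), heading=0, 16 segment(s) drawn

Answer: 0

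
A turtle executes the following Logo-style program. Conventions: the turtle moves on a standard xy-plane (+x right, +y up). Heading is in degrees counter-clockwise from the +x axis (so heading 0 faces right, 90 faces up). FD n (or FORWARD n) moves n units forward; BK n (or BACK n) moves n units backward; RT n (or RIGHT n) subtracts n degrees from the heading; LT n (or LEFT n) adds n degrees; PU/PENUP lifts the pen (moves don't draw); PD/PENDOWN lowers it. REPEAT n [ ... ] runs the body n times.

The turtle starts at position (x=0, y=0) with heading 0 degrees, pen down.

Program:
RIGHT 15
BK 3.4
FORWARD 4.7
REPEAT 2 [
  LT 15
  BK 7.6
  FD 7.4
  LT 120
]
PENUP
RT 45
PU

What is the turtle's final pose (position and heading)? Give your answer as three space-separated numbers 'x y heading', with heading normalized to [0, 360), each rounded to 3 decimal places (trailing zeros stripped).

Executing turtle program step by step:
Start: pos=(0,0), heading=0, pen down
RT 15: heading 0 -> 345
BK 3.4: (0,0) -> (-3.284,0.88) [heading=345, draw]
FD 4.7: (-3.284,0.88) -> (1.256,-0.336) [heading=345, draw]
REPEAT 2 [
  -- iteration 1/2 --
  LT 15: heading 345 -> 0
  BK 7.6: (1.256,-0.336) -> (-6.344,-0.336) [heading=0, draw]
  FD 7.4: (-6.344,-0.336) -> (1.056,-0.336) [heading=0, draw]
  LT 120: heading 0 -> 120
  -- iteration 2/2 --
  LT 15: heading 120 -> 135
  BK 7.6: (1.056,-0.336) -> (6.43,-5.71) [heading=135, draw]
  FD 7.4: (6.43,-5.71) -> (1.197,-0.478) [heading=135, draw]
  LT 120: heading 135 -> 255
]
PU: pen up
RT 45: heading 255 -> 210
PU: pen up
Final: pos=(1.197,-0.478), heading=210, 6 segment(s) drawn

Answer: 1.197 -0.478 210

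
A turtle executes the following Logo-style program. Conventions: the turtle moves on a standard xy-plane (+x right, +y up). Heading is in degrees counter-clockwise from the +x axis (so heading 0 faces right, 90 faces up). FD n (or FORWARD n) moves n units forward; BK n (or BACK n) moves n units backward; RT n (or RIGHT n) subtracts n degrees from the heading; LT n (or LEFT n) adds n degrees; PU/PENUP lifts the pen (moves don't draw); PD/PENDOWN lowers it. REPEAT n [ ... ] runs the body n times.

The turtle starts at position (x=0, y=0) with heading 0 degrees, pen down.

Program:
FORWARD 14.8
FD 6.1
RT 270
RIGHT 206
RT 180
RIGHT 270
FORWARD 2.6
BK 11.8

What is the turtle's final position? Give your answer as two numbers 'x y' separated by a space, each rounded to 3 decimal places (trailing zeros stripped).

Answer: 29.169 -4.033

Derivation:
Executing turtle program step by step:
Start: pos=(0,0), heading=0, pen down
FD 14.8: (0,0) -> (14.8,0) [heading=0, draw]
FD 6.1: (14.8,0) -> (20.9,0) [heading=0, draw]
RT 270: heading 0 -> 90
RT 206: heading 90 -> 244
RT 180: heading 244 -> 64
RT 270: heading 64 -> 154
FD 2.6: (20.9,0) -> (18.563,1.14) [heading=154, draw]
BK 11.8: (18.563,1.14) -> (29.169,-4.033) [heading=154, draw]
Final: pos=(29.169,-4.033), heading=154, 4 segment(s) drawn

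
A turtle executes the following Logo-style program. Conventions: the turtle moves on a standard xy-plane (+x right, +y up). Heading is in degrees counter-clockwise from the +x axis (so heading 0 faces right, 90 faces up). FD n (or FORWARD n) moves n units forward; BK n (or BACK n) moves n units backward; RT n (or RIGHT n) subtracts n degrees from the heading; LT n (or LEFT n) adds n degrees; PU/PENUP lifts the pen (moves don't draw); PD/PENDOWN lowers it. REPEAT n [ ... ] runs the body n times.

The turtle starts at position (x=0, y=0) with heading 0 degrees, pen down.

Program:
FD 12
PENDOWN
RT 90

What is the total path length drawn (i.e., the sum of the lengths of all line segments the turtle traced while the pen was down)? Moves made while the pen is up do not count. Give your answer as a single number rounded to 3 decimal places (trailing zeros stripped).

Executing turtle program step by step:
Start: pos=(0,0), heading=0, pen down
FD 12: (0,0) -> (12,0) [heading=0, draw]
PD: pen down
RT 90: heading 0 -> 270
Final: pos=(12,0), heading=270, 1 segment(s) drawn

Segment lengths:
  seg 1: (0,0) -> (12,0), length = 12
Total = 12

Answer: 12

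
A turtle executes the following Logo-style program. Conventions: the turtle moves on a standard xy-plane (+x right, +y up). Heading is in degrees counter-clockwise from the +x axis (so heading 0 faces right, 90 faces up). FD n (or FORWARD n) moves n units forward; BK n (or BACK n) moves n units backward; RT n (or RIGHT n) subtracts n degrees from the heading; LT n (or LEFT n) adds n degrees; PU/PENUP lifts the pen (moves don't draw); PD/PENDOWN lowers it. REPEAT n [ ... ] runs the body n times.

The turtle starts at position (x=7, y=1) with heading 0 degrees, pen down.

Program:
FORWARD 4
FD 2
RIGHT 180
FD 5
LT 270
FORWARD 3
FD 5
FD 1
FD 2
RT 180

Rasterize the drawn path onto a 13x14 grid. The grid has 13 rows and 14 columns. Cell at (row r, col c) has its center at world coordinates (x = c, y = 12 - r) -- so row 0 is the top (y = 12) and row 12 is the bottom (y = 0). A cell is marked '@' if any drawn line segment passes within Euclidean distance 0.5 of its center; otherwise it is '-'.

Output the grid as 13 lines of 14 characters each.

Segment 0: (7,1) -> (11,1)
Segment 1: (11,1) -> (13,1)
Segment 2: (13,1) -> (8,1)
Segment 3: (8,1) -> (8,4)
Segment 4: (8,4) -> (8,9)
Segment 5: (8,9) -> (8,10)
Segment 6: (8,10) -> (8,12)

Answer: --------@-----
--------@-----
--------@-----
--------@-----
--------@-----
--------@-----
--------@-----
--------@-----
--------@-----
--------@-----
--------@-----
-------@@@@@@@
--------------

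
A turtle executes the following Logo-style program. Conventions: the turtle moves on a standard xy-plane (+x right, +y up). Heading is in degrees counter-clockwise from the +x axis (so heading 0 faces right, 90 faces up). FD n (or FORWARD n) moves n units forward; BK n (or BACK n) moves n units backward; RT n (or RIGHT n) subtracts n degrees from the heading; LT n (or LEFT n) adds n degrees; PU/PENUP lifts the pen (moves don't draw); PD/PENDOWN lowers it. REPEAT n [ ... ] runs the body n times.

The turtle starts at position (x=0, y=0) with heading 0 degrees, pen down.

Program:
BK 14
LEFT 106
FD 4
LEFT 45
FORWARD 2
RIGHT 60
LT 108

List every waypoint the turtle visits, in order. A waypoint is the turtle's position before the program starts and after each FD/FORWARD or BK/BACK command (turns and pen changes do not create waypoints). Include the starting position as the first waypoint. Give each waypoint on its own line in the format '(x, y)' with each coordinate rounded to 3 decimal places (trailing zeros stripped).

Executing turtle program step by step:
Start: pos=(0,0), heading=0, pen down
BK 14: (0,0) -> (-14,0) [heading=0, draw]
LT 106: heading 0 -> 106
FD 4: (-14,0) -> (-15.103,3.845) [heading=106, draw]
LT 45: heading 106 -> 151
FD 2: (-15.103,3.845) -> (-16.852,4.815) [heading=151, draw]
RT 60: heading 151 -> 91
LT 108: heading 91 -> 199
Final: pos=(-16.852,4.815), heading=199, 3 segment(s) drawn
Waypoints (4 total):
(0, 0)
(-14, 0)
(-15.103, 3.845)
(-16.852, 4.815)

Answer: (0, 0)
(-14, 0)
(-15.103, 3.845)
(-16.852, 4.815)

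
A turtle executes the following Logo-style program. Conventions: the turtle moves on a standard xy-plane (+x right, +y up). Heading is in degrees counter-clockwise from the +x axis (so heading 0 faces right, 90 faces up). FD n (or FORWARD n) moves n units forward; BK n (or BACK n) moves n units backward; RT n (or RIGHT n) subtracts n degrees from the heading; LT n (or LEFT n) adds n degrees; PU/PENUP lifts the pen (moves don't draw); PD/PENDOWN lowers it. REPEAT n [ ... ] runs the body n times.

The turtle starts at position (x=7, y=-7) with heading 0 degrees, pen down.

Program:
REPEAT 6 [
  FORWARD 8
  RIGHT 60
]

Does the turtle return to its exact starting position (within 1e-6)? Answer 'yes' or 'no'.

Answer: yes

Derivation:
Executing turtle program step by step:
Start: pos=(7,-7), heading=0, pen down
REPEAT 6 [
  -- iteration 1/6 --
  FD 8: (7,-7) -> (15,-7) [heading=0, draw]
  RT 60: heading 0 -> 300
  -- iteration 2/6 --
  FD 8: (15,-7) -> (19,-13.928) [heading=300, draw]
  RT 60: heading 300 -> 240
  -- iteration 3/6 --
  FD 8: (19,-13.928) -> (15,-20.856) [heading=240, draw]
  RT 60: heading 240 -> 180
  -- iteration 4/6 --
  FD 8: (15,-20.856) -> (7,-20.856) [heading=180, draw]
  RT 60: heading 180 -> 120
  -- iteration 5/6 --
  FD 8: (7,-20.856) -> (3,-13.928) [heading=120, draw]
  RT 60: heading 120 -> 60
  -- iteration 6/6 --
  FD 8: (3,-13.928) -> (7,-7) [heading=60, draw]
  RT 60: heading 60 -> 0
]
Final: pos=(7,-7), heading=0, 6 segment(s) drawn

Start position: (7, -7)
Final position: (7, -7)
Distance = 0; < 1e-6 -> CLOSED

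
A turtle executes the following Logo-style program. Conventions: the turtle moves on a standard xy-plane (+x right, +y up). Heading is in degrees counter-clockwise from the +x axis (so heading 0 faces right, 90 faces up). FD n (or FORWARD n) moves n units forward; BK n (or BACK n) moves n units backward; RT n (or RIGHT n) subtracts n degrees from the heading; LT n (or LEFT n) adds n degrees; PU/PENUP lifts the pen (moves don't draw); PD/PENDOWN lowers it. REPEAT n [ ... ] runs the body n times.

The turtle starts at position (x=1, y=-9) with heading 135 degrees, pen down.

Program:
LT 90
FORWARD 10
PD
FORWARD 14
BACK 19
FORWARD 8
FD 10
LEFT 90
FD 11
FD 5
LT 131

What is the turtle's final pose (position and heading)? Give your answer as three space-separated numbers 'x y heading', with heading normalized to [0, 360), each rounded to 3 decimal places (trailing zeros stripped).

Executing turtle program step by step:
Start: pos=(1,-9), heading=135, pen down
LT 90: heading 135 -> 225
FD 10: (1,-9) -> (-6.071,-16.071) [heading=225, draw]
PD: pen down
FD 14: (-6.071,-16.071) -> (-15.971,-25.971) [heading=225, draw]
BK 19: (-15.971,-25.971) -> (-2.536,-12.536) [heading=225, draw]
FD 8: (-2.536,-12.536) -> (-8.192,-18.192) [heading=225, draw]
FD 10: (-8.192,-18.192) -> (-15.263,-25.263) [heading=225, draw]
LT 90: heading 225 -> 315
FD 11: (-15.263,-25.263) -> (-7.485,-33.042) [heading=315, draw]
FD 5: (-7.485,-33.042) -> (-3.95,-36.577) [heading=315, draw]
LT 131: heading 315 -> 86
Final: pos=(-3.95,-36.577), heading=86, 7 segment(s) drawn

Answer: -3.95 -36.577 86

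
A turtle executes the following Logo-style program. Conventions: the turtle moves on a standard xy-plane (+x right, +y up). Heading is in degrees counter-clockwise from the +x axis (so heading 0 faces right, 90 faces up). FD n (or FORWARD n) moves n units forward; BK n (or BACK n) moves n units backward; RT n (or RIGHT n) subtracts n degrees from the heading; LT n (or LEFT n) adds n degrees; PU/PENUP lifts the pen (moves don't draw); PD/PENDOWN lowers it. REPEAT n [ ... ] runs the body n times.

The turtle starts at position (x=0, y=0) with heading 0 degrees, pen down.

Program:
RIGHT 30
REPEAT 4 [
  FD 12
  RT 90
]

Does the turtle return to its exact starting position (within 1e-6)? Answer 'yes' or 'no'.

Executing turtle program step by step:
Start: pos=(0,0), heading=0, pen down
RT 30: heading 0 -> 330
REPEAT 4 [
  -- iteration 1/4 --
  FD 12: (0,0) -> (10.392,-6) [heading=330, draw]
  RT 90: heading 330 -> 240
  -- iteration 2/4 --
  FD 12: (10.392,-6) -> (4.392,-16.392) [heading=240, draw]
  RT 90: heading 240 -> 150
  -- iteration 3/4 --
  FD 12: (4.392,-16.392) -> (-6,-10.392) [heading=150, draw]
  RT 90: heading 150 -> 60
  -- iteration 4/4 --
  FD 12: (-6,-10.392) -> (0,0) [heading=60, draw]
  RT 90: heading 60 -> 330
]
Final: pos=(0,0), heading=330, 4 segment(s) drawn

Start position: (0, 0)
Final position: (0, 0)
Distance = 0; < 1e-6 -> CLOSED

Answer: yes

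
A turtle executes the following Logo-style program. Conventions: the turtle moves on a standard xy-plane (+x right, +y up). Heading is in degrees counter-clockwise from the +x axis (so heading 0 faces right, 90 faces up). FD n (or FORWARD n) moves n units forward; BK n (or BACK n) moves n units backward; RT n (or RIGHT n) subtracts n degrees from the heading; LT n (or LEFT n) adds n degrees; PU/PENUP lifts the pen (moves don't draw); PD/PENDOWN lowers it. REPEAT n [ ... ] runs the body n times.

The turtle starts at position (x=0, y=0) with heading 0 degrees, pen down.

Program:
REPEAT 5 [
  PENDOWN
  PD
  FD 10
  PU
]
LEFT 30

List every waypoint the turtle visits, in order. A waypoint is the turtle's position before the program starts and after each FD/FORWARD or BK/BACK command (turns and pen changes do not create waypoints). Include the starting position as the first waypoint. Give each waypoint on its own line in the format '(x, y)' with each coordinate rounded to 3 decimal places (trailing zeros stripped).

Executing turtle program step by step:
Start: pos=(0,0), heading=0, pen down
REPEAT 5 [
  -- iteration 1/5 --
  PD: pen down
  PD: pen down
  FD 10: (0,0) -> (10,0) [heading=0, draw]
  PU: pen up
  -- iteration 2/5 --
  PD: pen down
  PD: pen down
  FD 10: (10,0) -> (20,0) [heading=0, draw]
  PU: pen up
  -- iteration 3/5 --
  PD: pen down
  PD: pen down
  FD 10: (20,0) -> (30,0) [heading=0, draw]
  PU: pen up
  -- iteration 4/5 --
  PD: pen down
  PD: pen down
  FD 10: (30,0) -> (40,0) [heading=0, draw]
  PU: pen up
  -- iteration 5/5 --
  PD: pen down
  PD: pen down
  FD 10: (40,0) -> (50,0) [heading=0, draw]
  PU: pen up
]
LT 30: heading 0 -> 30
Final: pos=(50,0), heading=30, 5 segment(s) drawn
Waypoints (6 total):
(0, 0)
(10, 0)
(20, 0)
(30, 0)
(40, 0)
(50, 0)

Answer: (0, 0)
(10, 0)
(20, 0)
(30, 0)
(40, 0)
(50, 0)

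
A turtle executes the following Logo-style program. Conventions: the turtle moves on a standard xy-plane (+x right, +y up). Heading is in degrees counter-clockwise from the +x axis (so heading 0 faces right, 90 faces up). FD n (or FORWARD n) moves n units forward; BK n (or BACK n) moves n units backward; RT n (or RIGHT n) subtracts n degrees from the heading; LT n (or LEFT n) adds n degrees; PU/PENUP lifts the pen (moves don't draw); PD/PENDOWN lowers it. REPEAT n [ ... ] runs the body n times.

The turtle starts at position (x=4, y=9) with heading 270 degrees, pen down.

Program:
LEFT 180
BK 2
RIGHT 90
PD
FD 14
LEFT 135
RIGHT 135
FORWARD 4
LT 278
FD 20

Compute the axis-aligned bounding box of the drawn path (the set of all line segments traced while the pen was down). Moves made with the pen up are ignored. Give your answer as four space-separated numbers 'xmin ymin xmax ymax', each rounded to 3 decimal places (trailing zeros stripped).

Answer: 4 -12.805 24.783 9

Derivation:
Executing turtle program step by step:
Start: pos=(4,9), heading=270, pen down
LT 180: heading 270 -> 90
BK 2: (4,9) -> (4,7) [heading=90, draw]
RT 90: heading 90 -> 0
PD: pen down
FD 14: (4,7) -> (18,7) [heading=0, draw]
LT 135: heading 0 -> 135
RT 135: heading 135 -> 0
FD 4: (18,7) -> (22,7) [heading=0, draw]
LT 278: heading 0 -> 278
FD 20: (22,7) -> (24.783,-12.805) [heading=278, draw]
Final: pos=(24.783,-12.805), heading=278, 4 segment(s) drawn

Segment endpoints: x in {4, 4, 18, 22, 24.783}, y in {-12.805, 7, 7, 7, 9}
xmin=4, ymin=-12.805, xmax=24.783, ymax=9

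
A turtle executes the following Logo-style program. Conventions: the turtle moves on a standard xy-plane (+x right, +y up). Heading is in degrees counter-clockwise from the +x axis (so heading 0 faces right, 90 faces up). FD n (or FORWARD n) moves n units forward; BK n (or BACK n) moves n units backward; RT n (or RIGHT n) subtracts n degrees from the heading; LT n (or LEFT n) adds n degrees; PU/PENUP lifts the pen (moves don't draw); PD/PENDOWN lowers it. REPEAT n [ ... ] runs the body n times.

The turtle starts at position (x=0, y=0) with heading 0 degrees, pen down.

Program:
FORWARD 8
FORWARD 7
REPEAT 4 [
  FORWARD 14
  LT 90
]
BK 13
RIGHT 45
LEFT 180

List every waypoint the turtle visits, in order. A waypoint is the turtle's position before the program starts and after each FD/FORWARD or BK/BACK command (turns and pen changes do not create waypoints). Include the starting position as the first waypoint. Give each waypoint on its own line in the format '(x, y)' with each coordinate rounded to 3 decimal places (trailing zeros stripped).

Executing turtle program step by step:
Start: pos=(0,0), heading=0, pen down
FD 8: (0,0) -> (8,0) [heading=0, draw]
FD 7: (8,0) -> (15,0) [heading=0, draw]
REPEAT 4 [
  -- iteration 1/4 --
  FD 14: (15,0) -> (29,0) [heading=0, draw]
  LT 90: heading 0 -> 90
  -- iteration 2/4 --
  FD 14: (29,0) -> (29,14) [heading=90, draw]
  LT 90: heading 90 -> 180
  -- iteration 3/4 --
  FD 14: (29,14) -> (15,14) [heading=180, draw]
  LT 90: heading 180 -> 270
  -- iteration 4/4 --
  FD 14: (15,14) -> (15,0) [heading=270, draw]
  LT 90: heading 270 -> 0
]
BK 13: (15,0) -> (2,0) [heading=0, draw]
RT 45: heading 0 -> 315
LT 180: heading 315 -> 135
Final: pos=(2,0), heading=135, 7 segment(s) drawn
Waypoints (8 total):
(0, 0)
(8, 0)
(15, 0)
(29, 0)
(29, 14)
(15, 14)
(15, 0)
(2, 0)

Answer: (0, 0)
(8, 0)
(15, 0)
(29, 0)
(29, 14)
(15, 14)
(15, 0)
(2, 0)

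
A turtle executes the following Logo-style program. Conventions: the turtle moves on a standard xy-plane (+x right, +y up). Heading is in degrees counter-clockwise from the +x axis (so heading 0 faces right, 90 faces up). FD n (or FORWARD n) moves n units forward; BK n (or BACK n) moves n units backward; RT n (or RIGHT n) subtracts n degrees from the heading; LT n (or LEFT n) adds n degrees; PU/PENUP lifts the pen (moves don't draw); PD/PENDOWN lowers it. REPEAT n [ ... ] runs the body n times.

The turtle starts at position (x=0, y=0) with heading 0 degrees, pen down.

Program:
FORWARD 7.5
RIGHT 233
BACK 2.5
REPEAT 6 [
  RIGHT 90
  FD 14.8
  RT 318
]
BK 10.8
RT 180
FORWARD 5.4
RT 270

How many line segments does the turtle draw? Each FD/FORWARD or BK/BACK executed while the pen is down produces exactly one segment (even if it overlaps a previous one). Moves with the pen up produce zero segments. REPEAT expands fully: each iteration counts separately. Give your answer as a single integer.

Executing turtle program step by step:
Start: pos=(0,0), heading=0, pen down
FD 7.5: (0,0) -> (7.5,0) [heading=0, draw]
RT 233: heading 0 -> 127
BK 2.5: (7.5,0) -> (9.005,-1.997) [heading=127, draw]
REPEAT 6 [
  -- iteration 1/6 --
  RT 90: heading 127 -> 37
  FD 14.8: (9.005,-1.997) -> (20.824,6.91) [heading=37, draw]
  RT 318: heading 37 -> 79
  -- iteration 2/6 --
  RT 90: heading 79 -> 349
  FD 14.8: (20.824,6.91) -> (35.352,4.086) [heading=349, draw]
  RT 318: heading 349 -> 31
  -- iteration 3/6 --
  RT 90: heading 31 -> 301
  FD 14.8: (35.352,4.086) -> (42.975,-8.6) [heading=301, draw]
  RT 318: heading 301 -> 343
  -- iteration 4/6 --
  RT 90: heading 343 -> 253
  FD 14.8: (42.975,-8.6) -> (38.648,-22.753) [heading=253, draw]
  RT 318: heading 253 -> 295
  -- iteration 5/6 --
  RT 90: heading 295 -> 205
  FD 14.8: (38.648,-22.753) -> (25.235,-29.008) [heading=205, draw]
  RT 318: heading 205 -> 247
  -- iteration 6/6 --
  RT 90: heading 247 -> 157
  FD 14.8: (25.235,-29.008) -> (11.611,-23.225) [heading=157, draw]
  RT 318: heading 157 -> 199
]
BK 10.8: (11.611,-23.225) -> (21.823,-19.709) [heading=199, draw]
RT 180: heading 199 -> 19
FD 5.4: (21.823,-19.709) -> (26.928,-17.951) [heading=19, draw]
RT 270: heading 19 -> 109
Final: pos=(26.928,-17.951), heading=109, 10 segment(s) drawn
Segments drawn: 10

Answer: 10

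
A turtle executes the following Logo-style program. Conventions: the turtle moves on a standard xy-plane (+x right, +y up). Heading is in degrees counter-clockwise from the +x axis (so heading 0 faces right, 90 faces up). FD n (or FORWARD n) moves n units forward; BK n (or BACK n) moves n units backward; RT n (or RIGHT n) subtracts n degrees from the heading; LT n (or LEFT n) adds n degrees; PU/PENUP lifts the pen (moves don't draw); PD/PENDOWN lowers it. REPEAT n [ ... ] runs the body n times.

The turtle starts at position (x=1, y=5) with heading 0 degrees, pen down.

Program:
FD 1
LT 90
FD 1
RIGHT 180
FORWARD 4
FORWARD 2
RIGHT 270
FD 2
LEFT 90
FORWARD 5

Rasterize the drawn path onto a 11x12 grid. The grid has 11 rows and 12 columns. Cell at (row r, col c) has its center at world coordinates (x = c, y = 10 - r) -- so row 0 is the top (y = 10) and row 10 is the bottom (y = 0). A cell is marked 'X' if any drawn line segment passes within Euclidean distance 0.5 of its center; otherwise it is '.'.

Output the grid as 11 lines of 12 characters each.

Segment 0: (1,5) -> (2,5)
Segment 1: (2,5) -> (2,6)
Segment 2: (2,6) -> (2,2)
Segment 3: (2,2) -> (2,0)
Segment 4: (2,0) -> (4,0)
Segment 5: (4,0) -> (4,5)

Answer: ............
............
............
............
..X.........
.XX.X.......
..X.X.......
..X.X.......
..X.X.......
..X.X.......
..XXX.......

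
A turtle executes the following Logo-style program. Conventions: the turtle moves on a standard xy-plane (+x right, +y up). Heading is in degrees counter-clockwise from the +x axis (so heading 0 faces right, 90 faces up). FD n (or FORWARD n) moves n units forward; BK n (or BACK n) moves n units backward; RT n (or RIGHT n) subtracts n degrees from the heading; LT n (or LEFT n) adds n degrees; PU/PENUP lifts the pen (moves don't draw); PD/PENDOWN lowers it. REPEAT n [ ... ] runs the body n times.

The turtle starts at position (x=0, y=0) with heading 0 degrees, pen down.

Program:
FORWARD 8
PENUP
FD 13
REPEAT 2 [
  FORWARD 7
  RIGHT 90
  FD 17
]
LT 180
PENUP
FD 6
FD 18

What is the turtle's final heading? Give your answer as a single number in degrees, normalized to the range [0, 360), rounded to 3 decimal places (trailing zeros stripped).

Answer: 0

Derivation:
Executing turtle program step by step:
Start: pos=(0,0), heading=0, pen down
FD 8: (0,0) -> (8,0) [heading=0, draw]
PU: pen up
FD 13: (8,0) -> (21,0) [heading=0, move]
REPEAT 2 [
  -- iteration 1/2 --
  FD 7: (21,0) -> (28,0) [heading=0, move]
  RT 90: heading 0 -> 270
  FD 17: (28,0) -> (28,-17) [heading=270, move]
  -- iteration 2/2 --
  FD 7: (28,-17) -> (28,-24) [heading=270, move]
  RT 90: heading 270 -> 180
  FD 17: (28,-24) -> (11,-24) [heading=180, move]
]
LT 180: heading 180 -> 0
PU: pen up
FD 6: (11,-24) -> (17,-24) [heading=0, move]
FD 18: (17,-24) -> (35,-24) [heading=0, move]
Final: pos=(35,-24), heading=0, 1 segment(s) drawn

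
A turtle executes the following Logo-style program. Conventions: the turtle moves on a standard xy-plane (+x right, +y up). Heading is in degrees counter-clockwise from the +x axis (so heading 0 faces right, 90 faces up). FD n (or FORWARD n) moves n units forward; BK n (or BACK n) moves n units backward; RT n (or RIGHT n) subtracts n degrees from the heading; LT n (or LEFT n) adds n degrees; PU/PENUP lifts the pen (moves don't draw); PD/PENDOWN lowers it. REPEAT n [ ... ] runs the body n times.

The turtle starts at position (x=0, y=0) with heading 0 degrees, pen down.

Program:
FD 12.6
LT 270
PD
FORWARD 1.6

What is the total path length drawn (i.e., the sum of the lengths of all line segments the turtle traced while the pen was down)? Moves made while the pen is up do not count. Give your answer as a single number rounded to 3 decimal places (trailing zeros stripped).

Answer: 14.2

Derivation:
Executing turtle program step by step:
Start: pos=(0,0), heading=0, pen down
FD 12.6: (0,0) -> (12.6,0) [heading=0, draw]
LT 270: heading 0 -> 270
PD: pen down
FD 1.6: (12.6,0) -> (12.6,-1.6) [heading=270, draw]
Final: pos=(12.6,-1.6), heading=270, 2 segment(s) drawn

Segment lengths:
  seg 1: (0,0) -> (12.6,0), length = 12.6
  seg 2: (12.6,0) -> (12.6,-1.6), length = 1.6
Total = 14.2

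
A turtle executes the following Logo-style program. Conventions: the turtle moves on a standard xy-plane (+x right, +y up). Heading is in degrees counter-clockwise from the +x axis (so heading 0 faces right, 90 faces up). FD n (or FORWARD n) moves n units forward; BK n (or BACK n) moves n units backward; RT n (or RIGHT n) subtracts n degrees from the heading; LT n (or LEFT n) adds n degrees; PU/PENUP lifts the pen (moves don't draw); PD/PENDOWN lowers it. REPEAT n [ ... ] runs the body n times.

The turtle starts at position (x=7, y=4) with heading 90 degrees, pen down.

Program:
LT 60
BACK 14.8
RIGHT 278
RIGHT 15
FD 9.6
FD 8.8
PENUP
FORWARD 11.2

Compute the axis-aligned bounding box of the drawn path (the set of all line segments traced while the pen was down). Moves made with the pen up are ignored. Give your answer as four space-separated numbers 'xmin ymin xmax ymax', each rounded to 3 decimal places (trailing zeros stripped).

Answer: 5.122 -14.473 19.817 4

Derivation:
Executing turtle program step by step:
Start: pos=(7,4), heading=90, pen down
LT 60: heading 90 -> 150
BK 14.8: (7,4) -> (19.817,-3.4) [heading=150, draw]
RT 278: heading 150 -> 232
RT 15: heading 232 -> 217
FD 9.6: (19.817,-3.4) -> (12.15,-9.177) [heading=217, draw]
FD 8.8: (12.15,-9.177) -> (5.122,-14.473) [heading=217, draw]
PU: pen up
FD 11.2: (5.122,-14.473) -> (-3.822,-21.214) [heading=217, move]
Final: pos=(-3.822,-21.214), heading=217, 3 segment(s) drawn

Segment endpoints: x in {5.122, 7, 12.15, 19.817}, y in {-14.473, -9.177, -3.4, 4}
xmin=5.122, ymin=-14.473, xmax=19.817, ymax=4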